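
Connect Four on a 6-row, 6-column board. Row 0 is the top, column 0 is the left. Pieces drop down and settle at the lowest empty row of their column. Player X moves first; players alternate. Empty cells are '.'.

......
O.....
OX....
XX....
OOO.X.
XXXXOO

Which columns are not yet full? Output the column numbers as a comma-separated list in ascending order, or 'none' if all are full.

Answer: 0,1,2,3,4,5

Derivation:
col 0: top cell = '.' → open
col 1: top cell = '.' → open
col 2: top cell = '.' → open
col 3: top cell = '.' → open
col 4: top cell = '.' → open
col 5: top cell = '.' → open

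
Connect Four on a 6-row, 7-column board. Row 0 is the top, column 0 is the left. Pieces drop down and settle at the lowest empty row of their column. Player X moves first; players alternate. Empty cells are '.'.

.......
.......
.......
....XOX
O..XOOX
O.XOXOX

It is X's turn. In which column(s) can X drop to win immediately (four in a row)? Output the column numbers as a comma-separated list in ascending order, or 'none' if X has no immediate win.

col 0: drop X → no win
col 1: drop X → no win
col 2: drop X → no win
col 3: drop X → no win
col 4: drop X → no win
col 5: drop X → WIN!
col 6: drop X → WIN!

Answer: 5,6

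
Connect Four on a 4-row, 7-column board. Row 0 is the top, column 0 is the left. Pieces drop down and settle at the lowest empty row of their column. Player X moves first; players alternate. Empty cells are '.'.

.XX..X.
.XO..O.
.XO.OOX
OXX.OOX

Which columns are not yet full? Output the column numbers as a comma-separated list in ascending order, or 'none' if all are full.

col 0: top cell = '.' → open
col 1: top cell = 'X' → FULL
col 2: top cell = 'X' → FULL
col 3: top cell = '.' → open
col 4: top cell = '.' → open
col 5: top cell = 'X' → FULL
col 6: top cell = '.' → open

Answer: 0,3,4,6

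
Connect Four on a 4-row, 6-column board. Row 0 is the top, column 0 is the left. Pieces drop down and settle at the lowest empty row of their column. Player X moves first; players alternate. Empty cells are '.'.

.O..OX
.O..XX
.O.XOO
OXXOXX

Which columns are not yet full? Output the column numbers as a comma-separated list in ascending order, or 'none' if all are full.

col 0: top cell = '.' → open
col 1: top cell = 'O' → FULL
col 2: top cell = '.' → open
col 3: top cell = '.' → open
col 4: top cell = 'O' → FULL
col 5: top cell = 'X' → FULL

Answer: 0,2,3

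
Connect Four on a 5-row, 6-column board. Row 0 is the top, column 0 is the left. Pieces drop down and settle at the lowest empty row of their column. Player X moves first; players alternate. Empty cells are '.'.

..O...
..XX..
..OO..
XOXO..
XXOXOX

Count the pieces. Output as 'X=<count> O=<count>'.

X=8 O=7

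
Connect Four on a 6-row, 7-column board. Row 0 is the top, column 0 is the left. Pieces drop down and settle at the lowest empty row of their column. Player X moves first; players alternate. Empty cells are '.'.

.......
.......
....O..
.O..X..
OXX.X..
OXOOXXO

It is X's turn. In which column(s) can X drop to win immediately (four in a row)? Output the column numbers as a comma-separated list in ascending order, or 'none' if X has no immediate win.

Answer: 3

Derivation:
col 0: drop X → no win
col 1: drop X → no win
col 2: drop X → no win
col 3: drop X → WIN!
col 4: drop X → no win
col 5: drop X → no win
col 6: drop X → no win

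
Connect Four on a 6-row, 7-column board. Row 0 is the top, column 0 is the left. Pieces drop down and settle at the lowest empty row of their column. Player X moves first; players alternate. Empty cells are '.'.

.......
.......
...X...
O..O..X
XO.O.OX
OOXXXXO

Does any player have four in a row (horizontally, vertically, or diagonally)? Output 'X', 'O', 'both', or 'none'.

X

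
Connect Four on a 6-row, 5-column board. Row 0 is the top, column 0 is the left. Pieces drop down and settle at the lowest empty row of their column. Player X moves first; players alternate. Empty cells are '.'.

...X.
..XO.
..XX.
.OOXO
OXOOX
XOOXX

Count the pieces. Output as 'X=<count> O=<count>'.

X=10 O=9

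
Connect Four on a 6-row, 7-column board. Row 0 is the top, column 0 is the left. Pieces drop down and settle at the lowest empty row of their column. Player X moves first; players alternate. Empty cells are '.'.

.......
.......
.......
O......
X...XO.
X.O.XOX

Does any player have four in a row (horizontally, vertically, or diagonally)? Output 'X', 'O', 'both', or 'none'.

none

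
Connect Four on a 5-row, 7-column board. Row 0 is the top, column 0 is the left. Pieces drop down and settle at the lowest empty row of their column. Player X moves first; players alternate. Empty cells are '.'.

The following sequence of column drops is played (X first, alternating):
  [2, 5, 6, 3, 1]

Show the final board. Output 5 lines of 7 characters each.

Move 1: X drops in col 2, lands at row 4
Move 2: O drops in col 5, lands at row 4
Move 3: X drops in col 6, lands at row 4
Move 4: O drops in col 3, lands at row 4
Move 5: X drops in col 1, lands at row 4

Answer: .......
.......
.......
.......
.XXO.OX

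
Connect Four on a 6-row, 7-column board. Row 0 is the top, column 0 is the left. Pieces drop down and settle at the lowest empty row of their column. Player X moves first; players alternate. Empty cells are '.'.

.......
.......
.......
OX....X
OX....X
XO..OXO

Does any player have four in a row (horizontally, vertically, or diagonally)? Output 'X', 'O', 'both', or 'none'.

none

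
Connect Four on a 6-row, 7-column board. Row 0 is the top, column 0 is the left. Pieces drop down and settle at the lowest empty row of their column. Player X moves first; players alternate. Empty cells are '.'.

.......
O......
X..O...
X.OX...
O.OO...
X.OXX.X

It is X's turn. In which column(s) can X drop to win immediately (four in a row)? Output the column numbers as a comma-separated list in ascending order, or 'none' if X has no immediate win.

Answer: 5

Derivation:
col 0: drop X → no win
col 1: drop X → no win
col 2: drop X → no win
col 3: drop X → no win
col 4: drop X → no win
col 5: drop X → WIN!
col 6: drop X → no win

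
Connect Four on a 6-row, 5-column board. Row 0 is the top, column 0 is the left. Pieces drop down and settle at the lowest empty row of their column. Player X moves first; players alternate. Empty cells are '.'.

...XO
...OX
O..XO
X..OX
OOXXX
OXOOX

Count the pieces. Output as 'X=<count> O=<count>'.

X=10 O=10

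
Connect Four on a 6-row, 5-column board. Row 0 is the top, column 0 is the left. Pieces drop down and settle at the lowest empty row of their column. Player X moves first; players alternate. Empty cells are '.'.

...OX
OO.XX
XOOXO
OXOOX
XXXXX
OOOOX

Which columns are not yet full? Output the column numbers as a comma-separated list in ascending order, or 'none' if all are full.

col 0: top cell = '.' → open
col 1: top cell = '.' → open
col 2: top cell = '.' → open
col 3: top cell = 'O' → FULL
col 4: top cell = 'X' → FULL

Answer: 0,1,2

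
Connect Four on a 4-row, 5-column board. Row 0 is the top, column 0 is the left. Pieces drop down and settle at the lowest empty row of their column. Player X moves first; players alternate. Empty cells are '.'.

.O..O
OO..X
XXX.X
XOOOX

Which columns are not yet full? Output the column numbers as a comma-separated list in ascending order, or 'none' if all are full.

Answer: 0,2,3

Derivation:
col 0: top cell = '.' → open
col 1: top cell = 'O' → FULL
col 2: top cell = '.' → open
col 3: top cell = '.' → open
col 4: top cell = 'O' → FULL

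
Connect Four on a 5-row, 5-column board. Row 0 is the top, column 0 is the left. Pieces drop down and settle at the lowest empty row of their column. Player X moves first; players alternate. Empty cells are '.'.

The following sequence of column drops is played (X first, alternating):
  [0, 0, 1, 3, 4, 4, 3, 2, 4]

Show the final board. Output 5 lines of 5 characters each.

Answer: .....
.....
....X
O..XO
XXOOX

Derivation:
Move 1: X drops in col 0, lands at row 4
Move 2: O drops in col 0, lands at row 3
Move 3: X drops in col 1, lands at row 4
Move 4: O drops in col 3, lands at row 4
Move 5: X drops in col 4, lands at row 4
Move 6: O drops in col 4, lands at row 3
Move 7: X drops in col 3, lands at row 3
Move 8: O drops in col 2, lands at row 4
Move 9: X drops in col 4, lands at row 2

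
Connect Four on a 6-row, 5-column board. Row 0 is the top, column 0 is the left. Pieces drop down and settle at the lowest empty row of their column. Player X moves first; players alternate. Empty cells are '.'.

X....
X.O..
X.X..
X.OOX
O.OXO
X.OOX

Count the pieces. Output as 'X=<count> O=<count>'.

X=9 O=8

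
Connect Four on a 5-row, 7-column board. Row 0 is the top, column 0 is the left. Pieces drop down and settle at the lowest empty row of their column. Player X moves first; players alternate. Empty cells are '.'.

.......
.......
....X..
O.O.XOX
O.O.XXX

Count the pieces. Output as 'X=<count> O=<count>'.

X=6 O=5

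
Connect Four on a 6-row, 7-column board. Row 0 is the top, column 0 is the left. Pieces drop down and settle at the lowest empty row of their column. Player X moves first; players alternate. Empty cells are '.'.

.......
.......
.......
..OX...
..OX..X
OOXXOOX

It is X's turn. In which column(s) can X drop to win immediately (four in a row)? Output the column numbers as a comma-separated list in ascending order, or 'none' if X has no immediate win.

col 0: drop X → no win
col 1: drop X → no win
col 2: drop X → no win
col 3: drop X → WIN!
col 4: drop X → no win
col 5: drop X → no win
col 6: drop X → no win

Answer: 3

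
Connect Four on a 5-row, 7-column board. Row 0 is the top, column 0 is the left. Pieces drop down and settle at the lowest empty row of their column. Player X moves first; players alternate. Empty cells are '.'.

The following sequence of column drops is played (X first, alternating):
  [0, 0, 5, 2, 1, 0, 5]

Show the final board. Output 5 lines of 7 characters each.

Move 1: X drops in col 0, lands at row 4
Move 2: O drops in col 0, lands at row 3
Move 3: X drops in col 5, lands at row 4
Move 4: O drops in col 2, lands at row 4
Move 5: X drops in col 1, lands at row 4
Move 6: O drops in col 0, lands at row 2
Move 7: X drops in col 5, lands at row 3

Answer: .......
.......
O......
O....X.
XXO..X.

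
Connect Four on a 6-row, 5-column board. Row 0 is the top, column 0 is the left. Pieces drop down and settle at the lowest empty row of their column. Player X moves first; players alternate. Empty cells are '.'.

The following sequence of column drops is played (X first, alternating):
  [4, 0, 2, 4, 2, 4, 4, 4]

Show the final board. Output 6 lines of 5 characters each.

Move 1: X drops in col 4, lands at row 5
Move 2: O drops in col 0, lands at row 5
Move 3: X drops in col 2, lands at row 5
Move 4: O drops in col 4, lands at row 4
Move 5: X drops in col 2, lands at row 4
Move 6: O drops in col 4, lands at row 3
Move 7: X drops in col 4, lands at row 2
Move 8: O drops in col 4, lands at row 1

Answer: .....
....O
....X
....O
..X.O
O.X.X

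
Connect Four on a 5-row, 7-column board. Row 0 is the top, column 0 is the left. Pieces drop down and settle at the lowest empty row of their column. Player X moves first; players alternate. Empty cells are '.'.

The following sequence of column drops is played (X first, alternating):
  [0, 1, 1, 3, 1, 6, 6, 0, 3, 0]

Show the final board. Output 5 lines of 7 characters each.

Answer: .......
.......
OX.....
OX.X..X
XO.O..O

Derivation:
Move 1: X drops in col 0, lands at row 4
Move 2: O drops in col 1, lands at row 4
Move 3: X drops in col 1, lands at row 3
Move 4: O drops in col 3, lands at row 4
Move 5: X drops in col 1, lands at row 2
Move 6: O drops in col 6, lands at row 4
Move 7: X drops in col 6, lands at row 3
Move 8: O drops in col 0, lands at row 3
Move 9: X drops in col 3, lands at row 3
Move 10: O drops in col 0, lands at row 2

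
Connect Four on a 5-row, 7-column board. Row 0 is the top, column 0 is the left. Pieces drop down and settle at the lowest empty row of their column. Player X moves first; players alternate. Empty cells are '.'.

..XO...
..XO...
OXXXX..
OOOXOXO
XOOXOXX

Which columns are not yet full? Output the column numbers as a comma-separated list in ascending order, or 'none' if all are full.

Answer: 0,1,4,5,6

Derivation:
col 0: top cell = '.' → open
col 1: top cell = '.' → open
col 2: top cell = 'X' → FULL
col 3: top cell = 'O' → FULL
col 4: top cell = '.' → open
col 5: top cell = '.' → open
col 6: top cell = '.' → open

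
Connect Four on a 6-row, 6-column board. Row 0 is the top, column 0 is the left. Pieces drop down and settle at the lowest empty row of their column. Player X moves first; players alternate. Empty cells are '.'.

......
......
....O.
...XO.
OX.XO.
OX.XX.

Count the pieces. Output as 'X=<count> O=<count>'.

X=6 O=5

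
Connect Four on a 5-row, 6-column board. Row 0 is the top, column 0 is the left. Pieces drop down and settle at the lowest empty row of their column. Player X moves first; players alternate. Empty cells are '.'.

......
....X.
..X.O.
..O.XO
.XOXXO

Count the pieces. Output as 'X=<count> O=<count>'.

X=6 O=5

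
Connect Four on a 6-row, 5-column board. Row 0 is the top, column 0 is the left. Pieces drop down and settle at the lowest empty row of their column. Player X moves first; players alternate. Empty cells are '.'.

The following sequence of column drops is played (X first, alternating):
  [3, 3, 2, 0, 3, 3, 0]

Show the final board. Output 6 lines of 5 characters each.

Move 1: X drops in col 3, lands at row 5
Move 2: O drops in col 3, lands at row 4
Move 3: X drops in col 2, lands at row 5
Move 4: O drops in col 0, lands at row 5
Move 5: X drops in col 3, lands at row 3
Move 6: O drops in col 3, lands at row 2
Move 7: X drops in col 0, lands at row 4

Answer: .....
.....
...O.
...X.
X..O.
O.XX.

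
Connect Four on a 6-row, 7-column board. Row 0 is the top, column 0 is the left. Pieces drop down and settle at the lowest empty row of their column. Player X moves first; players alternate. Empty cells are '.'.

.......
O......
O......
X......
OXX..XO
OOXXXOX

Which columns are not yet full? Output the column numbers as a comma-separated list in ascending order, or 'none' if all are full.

col 0: top cell = '.' → open
col 1: top cell = '.' → open
col 2: top cell = '.' → open
col 3: top cell = '.' → open
col 4: top cell = '.' → open
col 5: top cell = '.' → open
col 6: top cell = '.' → open

Answer: 0,1,2,3,4,5,6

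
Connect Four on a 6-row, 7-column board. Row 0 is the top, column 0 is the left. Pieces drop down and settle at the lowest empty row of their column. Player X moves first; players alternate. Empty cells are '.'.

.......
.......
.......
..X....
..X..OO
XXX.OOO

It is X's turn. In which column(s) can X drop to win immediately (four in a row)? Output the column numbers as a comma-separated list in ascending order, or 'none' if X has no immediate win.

col 0: drop X → no win
col 1: drop X → no win
col 2: drop X → WIN!
col 3: drop X → WIN!
col 4: drop X → no win
col 5: drop X → no win
col 6: drop X → no win

Answer: 2,3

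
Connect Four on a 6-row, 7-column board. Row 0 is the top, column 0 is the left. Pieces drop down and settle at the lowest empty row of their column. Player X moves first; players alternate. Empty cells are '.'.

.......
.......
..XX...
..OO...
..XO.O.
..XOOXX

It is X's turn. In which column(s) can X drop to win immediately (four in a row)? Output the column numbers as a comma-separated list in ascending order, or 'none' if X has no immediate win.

Answer: none

Derivation:
col 0: drop X → no win
col 1: drop X → no win
col 2: drop X → no win
col 3: drop X → no win
col 4: drop X → no win
col 5: drop X → no win
col 6: drop X → no win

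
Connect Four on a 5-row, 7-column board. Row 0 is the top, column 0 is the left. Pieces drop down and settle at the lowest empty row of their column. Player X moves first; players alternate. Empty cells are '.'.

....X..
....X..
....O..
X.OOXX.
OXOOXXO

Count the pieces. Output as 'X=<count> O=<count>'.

X=8 O=7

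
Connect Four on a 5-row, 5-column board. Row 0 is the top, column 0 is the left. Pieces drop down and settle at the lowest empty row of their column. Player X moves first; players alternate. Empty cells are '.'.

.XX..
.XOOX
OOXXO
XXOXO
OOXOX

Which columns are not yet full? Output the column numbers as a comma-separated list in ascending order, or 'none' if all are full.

col 0: top cell = '.' → open
col 1: top cell = 'X' → FULL
col 2: top cell = 'X' → FULL
col 3: top cell = '.' → open
col 4: top cell = '.' → open

Answer: 0,3,4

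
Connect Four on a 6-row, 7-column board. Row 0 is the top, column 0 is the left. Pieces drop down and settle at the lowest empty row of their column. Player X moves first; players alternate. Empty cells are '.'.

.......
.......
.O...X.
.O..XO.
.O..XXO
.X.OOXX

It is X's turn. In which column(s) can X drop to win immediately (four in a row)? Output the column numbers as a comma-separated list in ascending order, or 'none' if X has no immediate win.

Answer: none

Derivation:
col 0: drop X → no win
col 1: drop X → no win
col 2: drop X → no win
col 3: drop X → no win
col 4: drop X → no win
col 5: drop X → no win
col 6: drop X → no win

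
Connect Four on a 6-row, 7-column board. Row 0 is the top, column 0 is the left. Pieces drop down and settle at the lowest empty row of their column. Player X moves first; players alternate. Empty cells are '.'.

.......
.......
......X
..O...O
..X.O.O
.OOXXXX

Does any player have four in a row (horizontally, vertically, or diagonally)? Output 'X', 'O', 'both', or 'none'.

X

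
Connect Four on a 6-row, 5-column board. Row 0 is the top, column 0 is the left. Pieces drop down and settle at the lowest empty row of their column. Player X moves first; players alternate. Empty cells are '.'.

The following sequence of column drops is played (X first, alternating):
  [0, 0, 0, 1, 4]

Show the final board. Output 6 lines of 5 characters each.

Move 1: X drops in col 0, lands at row 5
Move 2: O drops in col 0, lands at row 4
Move 3: X drops in col 0, lands at row 3
Move 4: O drops in col 1, lands at row 5
Move 5: X drops in col 4, lands at row 5

Answer: .....
.....
.....
X....
O....
XO..X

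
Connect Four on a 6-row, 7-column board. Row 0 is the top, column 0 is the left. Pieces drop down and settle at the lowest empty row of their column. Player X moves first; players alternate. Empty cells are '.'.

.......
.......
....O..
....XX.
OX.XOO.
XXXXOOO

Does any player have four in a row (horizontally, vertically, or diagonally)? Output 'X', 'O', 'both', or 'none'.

X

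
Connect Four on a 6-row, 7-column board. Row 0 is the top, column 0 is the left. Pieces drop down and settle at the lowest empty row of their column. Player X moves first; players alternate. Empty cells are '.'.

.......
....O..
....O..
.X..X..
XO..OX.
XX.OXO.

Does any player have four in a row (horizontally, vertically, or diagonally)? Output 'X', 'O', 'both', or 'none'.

none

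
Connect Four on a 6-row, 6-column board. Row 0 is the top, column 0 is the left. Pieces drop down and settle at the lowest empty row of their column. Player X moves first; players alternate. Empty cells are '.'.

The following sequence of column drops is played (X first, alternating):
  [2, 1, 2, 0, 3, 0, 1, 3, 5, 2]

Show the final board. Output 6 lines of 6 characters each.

Move 1: X drops in col 2, lands at row 5
Move 2: O drops in col 1, lands at row 5
Move 3: X drops in col 2, lands at row 4
Move 4: O drops in col 0, lands at row 5
Move 5: X drops in col 3, lands at row 5
Move 6: O drops in col 0, lands at row 4
Move 7: X drops in col 1, lands at row 4
Move 8: O drops in col 3, lands at row 4
Move 9: X drops in col 5, lands at row 5
Move 10: O drops in col 2, lands at row 3

Answer: ......
......
......
..O...
OXXO..
OOXX.X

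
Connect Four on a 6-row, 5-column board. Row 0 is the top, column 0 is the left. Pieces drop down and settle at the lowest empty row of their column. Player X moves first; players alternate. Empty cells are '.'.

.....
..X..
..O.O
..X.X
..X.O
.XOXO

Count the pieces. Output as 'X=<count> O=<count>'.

X=6 O=5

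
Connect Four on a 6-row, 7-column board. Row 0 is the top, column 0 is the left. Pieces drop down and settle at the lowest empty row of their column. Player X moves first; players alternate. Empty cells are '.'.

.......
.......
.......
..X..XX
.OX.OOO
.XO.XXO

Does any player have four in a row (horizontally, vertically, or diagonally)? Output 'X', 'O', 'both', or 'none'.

none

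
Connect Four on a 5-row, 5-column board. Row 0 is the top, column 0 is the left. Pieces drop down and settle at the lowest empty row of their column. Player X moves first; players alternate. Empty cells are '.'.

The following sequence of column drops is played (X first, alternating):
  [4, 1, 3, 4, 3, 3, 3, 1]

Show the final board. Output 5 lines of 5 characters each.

Answer: .....
...X.
...O.
.O.XO
.O.XX

Derivation:
Move 1: X drops in col 4, lands at row 4
Move 2: O drops in col 1, lands at row 4
Move 3: X drops in col 3, lands at row 4
Move 4: O drops in col 4, lands at row 3
Move 5: X drops in col 3, lands at row 3
Move 6: O drops in col 3, lands at row 2
Move 7: X drops in col 3, lands at row 1
Move 8: O drops in col 1, lands at row 3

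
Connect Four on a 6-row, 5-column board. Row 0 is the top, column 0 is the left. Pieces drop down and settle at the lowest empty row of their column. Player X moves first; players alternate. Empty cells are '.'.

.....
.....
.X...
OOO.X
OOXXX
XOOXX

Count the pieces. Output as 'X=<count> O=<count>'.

X=8 O=7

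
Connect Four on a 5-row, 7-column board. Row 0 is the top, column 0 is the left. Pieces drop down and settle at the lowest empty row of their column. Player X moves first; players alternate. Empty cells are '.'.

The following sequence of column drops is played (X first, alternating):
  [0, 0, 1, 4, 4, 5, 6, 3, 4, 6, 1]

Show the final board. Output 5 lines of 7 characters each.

Move 1: X drops in col 0, lands at row 4
Move 2: O drops in col 0, lands at row 3
Move 3: X drops in col 1, lands at row 4
Move 4: O drops in col 4, lands at row 4
Move 5: X drops in col 4, lands at row 3
Move 6: O drops in col 5, lands at row 4
Move 7: X drops in col 6, lands at row 4
Move 8: O drops in col 3, lands at row 4
Move 9: X drops in col 4, lands at row 2
Move 10: O drops in col 6, lands at row 3
Move 11: X drops in col 1, lands at row 3

Answer: .......
.......
....X..
OX..X.O
XX.OOOX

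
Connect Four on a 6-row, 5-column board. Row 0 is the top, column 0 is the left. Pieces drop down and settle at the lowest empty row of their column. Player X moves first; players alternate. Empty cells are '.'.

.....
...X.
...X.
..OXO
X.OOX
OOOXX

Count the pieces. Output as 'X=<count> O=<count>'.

X=7 O=7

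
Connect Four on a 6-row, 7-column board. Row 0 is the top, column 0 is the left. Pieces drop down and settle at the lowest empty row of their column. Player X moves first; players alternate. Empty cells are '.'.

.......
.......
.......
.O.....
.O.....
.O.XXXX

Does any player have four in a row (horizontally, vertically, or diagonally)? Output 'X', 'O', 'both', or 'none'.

X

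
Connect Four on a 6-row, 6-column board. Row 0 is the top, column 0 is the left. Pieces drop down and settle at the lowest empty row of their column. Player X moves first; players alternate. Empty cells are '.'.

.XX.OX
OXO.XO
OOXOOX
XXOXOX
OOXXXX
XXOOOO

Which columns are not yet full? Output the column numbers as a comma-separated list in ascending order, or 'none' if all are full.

Answer: 0,3

Derivation:
col 0: top cell = '.' → open
col 1: top cell = 'X' → FULL
col 2: top cell = 'X' → FULL
col 3: top cell = '.' → open
col 4: top cell = 'O' → FULL
col 5: top cell = 'X' → FULL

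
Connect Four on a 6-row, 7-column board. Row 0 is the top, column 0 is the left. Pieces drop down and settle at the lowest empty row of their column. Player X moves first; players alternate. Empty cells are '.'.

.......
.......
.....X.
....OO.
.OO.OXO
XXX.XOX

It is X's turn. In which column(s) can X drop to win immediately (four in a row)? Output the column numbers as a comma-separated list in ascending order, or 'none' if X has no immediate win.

col 0: drop X → no win
col 1: drop X → no win
col 2: drop X → no win
col 3: drop X → WIN!
col 4: drop X → no win
col 5: drop X → no win
col 6: drop X → no win

Answer: 3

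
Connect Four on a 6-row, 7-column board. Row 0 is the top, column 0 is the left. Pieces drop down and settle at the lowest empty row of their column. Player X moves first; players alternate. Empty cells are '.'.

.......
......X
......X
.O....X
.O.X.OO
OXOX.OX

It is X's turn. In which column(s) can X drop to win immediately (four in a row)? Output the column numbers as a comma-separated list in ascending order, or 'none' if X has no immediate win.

col 0: drop X → no win
col 1: drop X → no win
col 2: drop X → no win
col 3: drop X → no win
col 4: drop X → no win
col 5: drop X → no win
col 6: drop X → WIN!

Answer: 6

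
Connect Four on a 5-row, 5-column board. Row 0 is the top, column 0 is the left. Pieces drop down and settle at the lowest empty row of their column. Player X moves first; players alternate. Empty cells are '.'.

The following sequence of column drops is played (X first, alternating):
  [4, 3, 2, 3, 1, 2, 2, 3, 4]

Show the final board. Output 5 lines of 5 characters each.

Move 1: X drops in col 4, lands at row 4
Move 2: O drops in col 3, lands at row 4
Move 3: X drops in col 2, lands at row 4
Move 4: O drops in col 3, lands at row 3
Move 5: X drops in col 1, lands at row 4
Move 6: O drops in col 2, lands at row 3
Move 7: X drops in col 2, lands at row 2
Move 8: O drops in col 3, lands at row 2
Move 9: X drops in col 4, lands at row 3

Answer: .....
.....
..XO.
..OOX
.XXOX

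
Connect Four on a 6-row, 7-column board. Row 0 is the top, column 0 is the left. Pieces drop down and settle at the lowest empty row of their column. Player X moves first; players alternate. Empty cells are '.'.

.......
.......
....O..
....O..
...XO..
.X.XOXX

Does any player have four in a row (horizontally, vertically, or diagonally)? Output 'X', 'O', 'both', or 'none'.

O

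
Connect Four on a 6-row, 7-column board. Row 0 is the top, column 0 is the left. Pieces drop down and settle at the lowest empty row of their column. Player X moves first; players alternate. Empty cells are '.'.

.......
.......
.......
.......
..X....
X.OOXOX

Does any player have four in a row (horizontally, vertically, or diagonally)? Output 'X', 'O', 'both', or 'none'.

none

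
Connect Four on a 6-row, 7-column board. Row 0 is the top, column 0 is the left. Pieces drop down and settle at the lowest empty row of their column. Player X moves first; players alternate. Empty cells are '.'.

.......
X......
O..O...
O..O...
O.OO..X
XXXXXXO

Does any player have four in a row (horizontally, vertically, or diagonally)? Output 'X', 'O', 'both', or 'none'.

X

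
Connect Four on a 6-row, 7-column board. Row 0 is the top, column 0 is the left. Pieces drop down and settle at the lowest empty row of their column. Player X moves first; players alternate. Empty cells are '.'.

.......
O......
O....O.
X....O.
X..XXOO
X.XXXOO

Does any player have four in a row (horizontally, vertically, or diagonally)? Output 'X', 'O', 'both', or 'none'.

O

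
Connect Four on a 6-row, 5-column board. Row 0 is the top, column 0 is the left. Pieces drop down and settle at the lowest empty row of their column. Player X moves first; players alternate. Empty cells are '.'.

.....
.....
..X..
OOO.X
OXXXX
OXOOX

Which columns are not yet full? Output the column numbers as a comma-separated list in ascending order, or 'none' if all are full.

Answer: 0,1,2,3,4

Derivation:
col 0: top cell = '.' → open
col 1: top cell = '.' → open
col 2: top cell = '.' → open
col 3: top cell = '.' → open
col 4: top cell = '.' → open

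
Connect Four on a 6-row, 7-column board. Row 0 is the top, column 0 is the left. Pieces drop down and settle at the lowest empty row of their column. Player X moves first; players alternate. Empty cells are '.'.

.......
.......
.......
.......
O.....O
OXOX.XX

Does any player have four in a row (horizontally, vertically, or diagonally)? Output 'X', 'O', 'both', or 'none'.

none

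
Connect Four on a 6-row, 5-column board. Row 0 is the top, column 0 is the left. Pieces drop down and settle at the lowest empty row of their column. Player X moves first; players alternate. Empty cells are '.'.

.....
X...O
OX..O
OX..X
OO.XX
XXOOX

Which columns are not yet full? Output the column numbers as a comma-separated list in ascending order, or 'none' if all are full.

Answer: 0,1,2,3,4

Derivation:
col 0: top cell = '.' → open
col 1: top cell = '.' → open
col 2: top cell = '.' → open
col 3: top cell = '.' → open
col 4: top cell = '.' → open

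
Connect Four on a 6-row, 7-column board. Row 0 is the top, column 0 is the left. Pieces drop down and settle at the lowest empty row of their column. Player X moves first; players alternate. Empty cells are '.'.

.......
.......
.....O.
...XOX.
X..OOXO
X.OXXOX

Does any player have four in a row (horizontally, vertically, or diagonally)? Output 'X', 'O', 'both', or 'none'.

O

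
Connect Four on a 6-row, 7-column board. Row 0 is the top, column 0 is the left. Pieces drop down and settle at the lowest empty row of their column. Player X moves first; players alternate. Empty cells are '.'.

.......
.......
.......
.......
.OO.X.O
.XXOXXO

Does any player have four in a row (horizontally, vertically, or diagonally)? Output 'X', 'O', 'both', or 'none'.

none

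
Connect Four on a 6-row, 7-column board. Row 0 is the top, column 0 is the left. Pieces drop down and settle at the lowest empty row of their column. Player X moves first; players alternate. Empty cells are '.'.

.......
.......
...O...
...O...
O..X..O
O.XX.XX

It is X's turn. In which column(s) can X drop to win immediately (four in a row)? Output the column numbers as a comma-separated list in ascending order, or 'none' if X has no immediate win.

col 0: drop X → no win
col 1: drop X → no win
col 2: drop X → no win
col 3: drop X → no win
col 4: drop X → WIN!
col 5: drop X → no win
col 6: drop X → no win

Answer: 4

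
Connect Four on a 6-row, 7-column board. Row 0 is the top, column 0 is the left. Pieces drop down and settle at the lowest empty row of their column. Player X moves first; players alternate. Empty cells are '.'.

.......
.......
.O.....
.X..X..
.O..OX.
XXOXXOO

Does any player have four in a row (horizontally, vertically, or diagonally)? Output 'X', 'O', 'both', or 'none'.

none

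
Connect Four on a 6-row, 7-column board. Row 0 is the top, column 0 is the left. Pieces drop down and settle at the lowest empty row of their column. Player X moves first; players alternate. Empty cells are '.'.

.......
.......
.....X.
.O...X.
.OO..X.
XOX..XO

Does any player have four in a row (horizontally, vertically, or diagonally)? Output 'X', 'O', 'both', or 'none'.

X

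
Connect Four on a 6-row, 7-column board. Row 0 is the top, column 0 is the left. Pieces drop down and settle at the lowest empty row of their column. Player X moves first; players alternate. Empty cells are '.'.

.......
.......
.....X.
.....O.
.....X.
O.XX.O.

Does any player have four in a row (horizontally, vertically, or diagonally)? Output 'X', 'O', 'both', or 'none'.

none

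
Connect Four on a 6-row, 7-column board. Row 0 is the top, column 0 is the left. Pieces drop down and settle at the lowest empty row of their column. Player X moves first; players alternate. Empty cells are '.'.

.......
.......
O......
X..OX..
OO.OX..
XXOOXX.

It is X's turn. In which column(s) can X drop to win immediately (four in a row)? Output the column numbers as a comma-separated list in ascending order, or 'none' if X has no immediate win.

Answer: 4

Derivation:
col 0: drop X → no win
col 1: drop X → no win
col 2: drop X → no win
col 3: drop X → no win
col 4: drop X → WIN!
col 5: drop X → no win
col 6: drop X → no win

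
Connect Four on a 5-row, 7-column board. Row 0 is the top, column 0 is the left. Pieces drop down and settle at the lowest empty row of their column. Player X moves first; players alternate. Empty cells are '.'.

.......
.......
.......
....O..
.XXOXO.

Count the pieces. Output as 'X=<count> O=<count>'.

X=3 O=3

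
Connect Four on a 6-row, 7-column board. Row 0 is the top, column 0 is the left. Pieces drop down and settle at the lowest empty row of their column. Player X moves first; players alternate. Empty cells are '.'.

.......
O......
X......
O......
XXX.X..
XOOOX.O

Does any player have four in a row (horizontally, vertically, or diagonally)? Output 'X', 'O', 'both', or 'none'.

none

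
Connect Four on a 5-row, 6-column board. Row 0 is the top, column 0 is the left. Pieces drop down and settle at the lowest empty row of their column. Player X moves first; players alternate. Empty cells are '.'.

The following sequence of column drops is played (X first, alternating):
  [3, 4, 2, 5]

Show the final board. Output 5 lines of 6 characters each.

Answer: ......
......
......
......
..XXOO

Derivation:
Move 1: X drops in col 3, lands at row 4
Move 2: O drops in col 4, lands at row 4
Move 3: X drops in col 2, lands at row 4
Move 4: O drops in col 5, lands at row 4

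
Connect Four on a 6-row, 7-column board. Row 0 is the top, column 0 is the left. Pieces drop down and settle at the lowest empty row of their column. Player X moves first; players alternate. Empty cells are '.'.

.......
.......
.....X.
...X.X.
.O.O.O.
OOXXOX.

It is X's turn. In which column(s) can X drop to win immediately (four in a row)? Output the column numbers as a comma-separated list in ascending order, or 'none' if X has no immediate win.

col 0: drop X → no win
col 1: drop X → no win
col 2: drop X → no win
col 3: drop X → no win
col 4: drop X → no win
col 5: drop X → no win
col 6: drop X → no win

Answer: none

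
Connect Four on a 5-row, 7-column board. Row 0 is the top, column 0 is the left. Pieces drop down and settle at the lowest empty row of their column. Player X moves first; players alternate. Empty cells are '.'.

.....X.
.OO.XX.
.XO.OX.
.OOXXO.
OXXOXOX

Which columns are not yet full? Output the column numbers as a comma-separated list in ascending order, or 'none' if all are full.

Answer: 0,1,2,3,4,6

Derivation:
col 0: top cell = '.' → open
col 1: top cell = '.' → open
col 2: top cell = '.' → open
col 3: top cell = '.' → open
col 4: top cell = '.' → open
col 5: top cell = 'X' → FULL
col 6: top cell = '.' → open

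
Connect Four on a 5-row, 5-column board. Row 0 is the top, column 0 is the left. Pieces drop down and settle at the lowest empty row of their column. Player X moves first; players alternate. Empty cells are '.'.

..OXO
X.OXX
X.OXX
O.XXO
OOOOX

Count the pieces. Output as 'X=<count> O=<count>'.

X=10 O=10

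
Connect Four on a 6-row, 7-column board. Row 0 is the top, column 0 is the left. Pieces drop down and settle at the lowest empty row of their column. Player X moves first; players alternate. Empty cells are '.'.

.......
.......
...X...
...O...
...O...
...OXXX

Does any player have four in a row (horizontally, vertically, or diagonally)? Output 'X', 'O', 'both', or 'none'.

none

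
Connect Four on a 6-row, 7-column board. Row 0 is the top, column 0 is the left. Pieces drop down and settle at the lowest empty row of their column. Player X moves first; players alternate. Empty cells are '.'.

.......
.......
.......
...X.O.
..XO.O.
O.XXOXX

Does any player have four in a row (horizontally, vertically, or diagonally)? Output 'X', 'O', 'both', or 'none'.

none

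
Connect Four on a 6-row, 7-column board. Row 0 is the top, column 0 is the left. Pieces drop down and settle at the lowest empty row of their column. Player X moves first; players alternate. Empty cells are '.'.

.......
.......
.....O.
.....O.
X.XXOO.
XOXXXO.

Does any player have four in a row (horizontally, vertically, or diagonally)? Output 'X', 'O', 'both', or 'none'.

O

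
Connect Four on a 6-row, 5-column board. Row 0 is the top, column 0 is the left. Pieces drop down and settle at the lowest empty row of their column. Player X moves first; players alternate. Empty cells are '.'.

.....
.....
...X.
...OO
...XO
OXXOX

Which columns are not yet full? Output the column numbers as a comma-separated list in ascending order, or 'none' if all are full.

col 0: top cell = '.' → open
col 1: top cell = '.' → open
col 2: top cell = '.' → open
col 3: top cell = '.' → open
col 4: top cell = '.' → open

Answer: 0,1,2,3,4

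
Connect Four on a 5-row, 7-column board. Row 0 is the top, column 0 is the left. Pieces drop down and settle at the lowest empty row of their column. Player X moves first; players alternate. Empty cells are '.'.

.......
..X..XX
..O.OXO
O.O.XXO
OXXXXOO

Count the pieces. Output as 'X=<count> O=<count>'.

X=10 O=9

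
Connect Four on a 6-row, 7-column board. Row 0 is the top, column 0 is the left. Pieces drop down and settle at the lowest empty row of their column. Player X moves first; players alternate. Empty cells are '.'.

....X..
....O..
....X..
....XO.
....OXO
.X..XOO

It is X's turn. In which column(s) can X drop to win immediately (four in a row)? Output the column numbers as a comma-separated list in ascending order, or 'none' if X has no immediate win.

col 0: drop X → no win
col 1: drop X → no win
col 2: drop X → no win
col 3: drop X → no win
col 5: drop X → no win
col 6: drop X → no win

Answer: none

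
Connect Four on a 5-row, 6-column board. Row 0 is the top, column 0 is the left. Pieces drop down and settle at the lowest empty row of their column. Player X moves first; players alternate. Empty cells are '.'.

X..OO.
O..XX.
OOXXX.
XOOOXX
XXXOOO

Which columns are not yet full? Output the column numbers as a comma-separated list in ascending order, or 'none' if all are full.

col 0: top cell = 'X' → FULL
col 1: top cell = '.' → open
col 2: top cell = '.' → open
col 3: top cell = 'O' → FULL
col 4: top cell = 'O' → FULL
col 5: top cell = '.' → open

Answer: 1,2,5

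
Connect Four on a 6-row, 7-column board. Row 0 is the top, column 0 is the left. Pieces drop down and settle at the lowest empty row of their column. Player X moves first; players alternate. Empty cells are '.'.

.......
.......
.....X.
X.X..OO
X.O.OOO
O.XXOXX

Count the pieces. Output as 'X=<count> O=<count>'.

X=8 O=8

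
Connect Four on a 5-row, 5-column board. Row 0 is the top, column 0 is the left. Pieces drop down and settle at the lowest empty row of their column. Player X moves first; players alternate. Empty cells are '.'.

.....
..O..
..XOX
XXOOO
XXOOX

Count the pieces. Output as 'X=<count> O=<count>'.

X=7 O=7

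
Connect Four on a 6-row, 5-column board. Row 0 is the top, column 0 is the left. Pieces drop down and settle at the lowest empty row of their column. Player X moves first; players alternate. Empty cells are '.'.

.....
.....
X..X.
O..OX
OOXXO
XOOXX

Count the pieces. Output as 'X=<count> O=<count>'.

X=8 O=7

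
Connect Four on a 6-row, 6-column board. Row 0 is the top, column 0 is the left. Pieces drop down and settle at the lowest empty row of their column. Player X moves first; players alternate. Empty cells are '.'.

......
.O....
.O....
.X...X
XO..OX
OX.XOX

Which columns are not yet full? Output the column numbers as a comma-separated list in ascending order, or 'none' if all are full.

Answer: 0,1,2,3,4,5

Derivation:
col 0: top cell = '.' → open
col 1: top cell = '.' → open
col 2: top cell = '.' → open
col 3: top cell = '.' → open
col 4: top cell = '.' → open
col 5: top cell = '.' → open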